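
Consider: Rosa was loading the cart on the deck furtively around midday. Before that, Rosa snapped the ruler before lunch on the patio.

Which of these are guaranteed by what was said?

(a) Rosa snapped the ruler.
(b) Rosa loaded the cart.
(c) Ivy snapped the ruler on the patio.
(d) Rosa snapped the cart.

(a) Entailed — the original entails any weakening of itself; this just drops 'on the patio', 'before lunch'.
(b) Not entailed — 'was loading' is progressive on an accomplishment; it does not entail the completed 'loaded'.
(c) Not entailed — the passage has Rosa snapping the ruler, not Ivy.
(d) Not entailed — Rosa snapped the ruler, not the cart; the cart belongs to the loading event.

(a)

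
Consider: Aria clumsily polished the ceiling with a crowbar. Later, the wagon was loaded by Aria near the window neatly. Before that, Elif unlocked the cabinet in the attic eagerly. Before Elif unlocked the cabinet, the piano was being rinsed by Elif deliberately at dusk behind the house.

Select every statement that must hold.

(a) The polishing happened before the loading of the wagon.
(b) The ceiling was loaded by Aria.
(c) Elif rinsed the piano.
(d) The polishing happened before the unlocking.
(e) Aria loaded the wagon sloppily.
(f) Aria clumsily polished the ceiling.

(a) Entailed — the narrative places the polishing before the loading.
(b) Not entailed — Aria loaded the wagon, not the ceiling; the ceiling belongs to the polishing event.
(c) Entailed — 'rinse' is an activity; 'was rinsing' entails that some rinsing happened, so 'rinsed' holds.
(d) Not entailed — the narrative doesn't order the polishing relative to the unlocking.
(e) Not entailed — 'sloppily' adds a manner not in (and inconsistent with) the original.
(f) Entailed — every conjunct here is already in the original polishing event.

(a), (c), (f)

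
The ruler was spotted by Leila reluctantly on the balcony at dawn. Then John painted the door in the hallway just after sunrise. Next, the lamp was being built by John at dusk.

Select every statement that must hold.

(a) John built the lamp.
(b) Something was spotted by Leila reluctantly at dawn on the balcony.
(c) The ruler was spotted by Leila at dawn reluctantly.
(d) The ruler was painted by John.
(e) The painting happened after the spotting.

(a) Not entailed — 'was building' is progressive on an accomplishment; it does not entail the completed 'built'.
(b) Entailed — the original entails any weakening of itself; this just generalizes the patient.
(c) Entailed — every conjunct here is already in the original spotting event.
(d) Not entailed — John painted the door, not the ruler; the ruler belongs to the spotting event.
(e) Entailed — the narrative places the spotting before the painting.

(b), (c), (e)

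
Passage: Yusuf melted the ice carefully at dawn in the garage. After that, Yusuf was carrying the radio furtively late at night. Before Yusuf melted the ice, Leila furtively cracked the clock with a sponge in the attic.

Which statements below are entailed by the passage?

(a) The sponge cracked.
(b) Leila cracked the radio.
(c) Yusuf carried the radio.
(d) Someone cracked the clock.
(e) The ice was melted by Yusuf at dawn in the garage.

(a) Not entailed — the clock is what cracked, not the sponge.
(b) Not entailed — Leila cracked the clock, not the radio; the radio belongs to the carrying event.
(c) Entailed — 'carry' is an activity; 'was carrying' entails that some carrying happened, so 'carried' holds.
(d) Entailed — the original entails any weakening of itself; this just drops 'furtively', 'with a sponge', 'in the attic' and generalizes the agent.
(e) Entailed — every conjunct here is already in the original melting event.

(c), (d), (e)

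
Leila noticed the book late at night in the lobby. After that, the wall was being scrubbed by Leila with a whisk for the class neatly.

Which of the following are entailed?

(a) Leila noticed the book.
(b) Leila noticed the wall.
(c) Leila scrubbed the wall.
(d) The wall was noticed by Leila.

(a), (c)

(a) Entailed — dropping 'in the lobby', 'late at night' leaves a sub-description the original still satisfies.
(b) Not entailed — Leila noticed the book, not the wall; the wall belongs to the scrubbing event.
(c) Entailed — 'scrub' is an activity; 'was scrubbing' entails that some scrubbing happened, so 'scrubbed' holds.
(d) Not entailed — Leila noticed the book, not the wall; the wall belongs to the scrubbing event.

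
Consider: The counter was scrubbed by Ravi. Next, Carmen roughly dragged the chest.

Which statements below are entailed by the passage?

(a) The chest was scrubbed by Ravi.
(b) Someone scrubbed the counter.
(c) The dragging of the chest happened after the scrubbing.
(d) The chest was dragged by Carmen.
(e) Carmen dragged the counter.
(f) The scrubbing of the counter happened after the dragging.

(a) Not entailed — Ravi scrubbed the counter, not the chest; the chest belongs to the dragging event.
(b) Entailed — every conjunct here is already in the original scrubbing event.
(c) Entailed — the narrative places the scrubbing before the dragging.
(d) Entailed — dropping 'roughly' leaves a sub-description the original still satisfies.
(e) Not entailed — Carmen dragged the chest, not the counter; the counter belongs to the scrubbing event.
(f) Not entailed — the narrative places the scrubbing before the dragging, not after.

(b), (c), (d)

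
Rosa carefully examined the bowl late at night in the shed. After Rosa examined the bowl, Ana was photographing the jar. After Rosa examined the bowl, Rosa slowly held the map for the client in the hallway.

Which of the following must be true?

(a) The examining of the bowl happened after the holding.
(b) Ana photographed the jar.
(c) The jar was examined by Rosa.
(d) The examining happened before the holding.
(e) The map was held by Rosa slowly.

(a) Not entailed — the narrative places the examining before the holding, not after.
(b) Not entailed — 'was photographing' is progressive on an accomplishment; it does not entail the completed 'photographed'.
(c) Not entailed — Rosa examined the bowl, not the jar; the jar belongs to the photographing event.
(d) Entailed — the narrative places the examining before the holding.
(e) Entailed — the original entails any weakening of itself; this just drops 'in the hallway', 'for the client'.

(d), (e)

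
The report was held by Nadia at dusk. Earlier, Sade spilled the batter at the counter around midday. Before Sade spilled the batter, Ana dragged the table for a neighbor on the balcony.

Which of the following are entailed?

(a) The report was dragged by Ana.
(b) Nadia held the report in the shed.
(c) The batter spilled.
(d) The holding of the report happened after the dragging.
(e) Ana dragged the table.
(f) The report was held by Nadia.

(c), (d), (e), (f)

(a) Not entailed — Ana dragged the table, not the report; the report belongs to the holding event.
(b) Not entailed — 'in the shed' adds information not in the original event.
(c) Entailed — 'Sade spilled the batter' is causative; it entails the inchoative 'the batter spilled'.
(d) Entailed — the narrative places the dragging before the holding.
(e) Entailed — dropping 'for a neighbor', 'on the balcony' leaves a sub-description the original still satisfies.
(f) Entailed — the original entails any weakening of itself; this just drops 'at dusk'.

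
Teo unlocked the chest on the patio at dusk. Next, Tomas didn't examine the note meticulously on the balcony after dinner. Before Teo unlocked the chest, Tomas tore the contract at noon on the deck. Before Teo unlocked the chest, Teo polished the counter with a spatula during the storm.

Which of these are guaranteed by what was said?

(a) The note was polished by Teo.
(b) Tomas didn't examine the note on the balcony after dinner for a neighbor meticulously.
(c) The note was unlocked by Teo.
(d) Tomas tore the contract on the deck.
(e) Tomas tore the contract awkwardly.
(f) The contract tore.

(a) Not entailed — Teo polished the counter, not the note; the note belongs to the examining event.
(b) Entailed — under negation, adding a further restriction is entailed: if no such examining event occurred, none occurred for a neighbor either.
(c) Not entailed — Teo unlocked the chest, not the note; the note belongs to the examining event.
(d) Entailed — this follows by dropping conjuncts from the tearing event's description.
(e) Not entailed — 'awkwardly' adds information not in the original event.
(f) Entailed — 'Tomas tore the contract' is causative; it entails the inchoative 'the contract tore'.

(b), (d), (f)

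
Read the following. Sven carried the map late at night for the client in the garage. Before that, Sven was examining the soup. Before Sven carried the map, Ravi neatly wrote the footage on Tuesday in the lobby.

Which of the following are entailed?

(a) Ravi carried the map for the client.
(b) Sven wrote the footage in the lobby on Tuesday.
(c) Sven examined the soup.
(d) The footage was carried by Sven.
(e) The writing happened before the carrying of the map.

(a) Not entailed — the passage has Sven carrying the map, not Ravi.
(b) Not entailed — the passage has Ravi writing the footage, not Sven.
(c) Entailed — 'examine' is an activity; 'was examining' entails that some examining happened, so 'examined' holds.
(d) Not entailed — Sven carried the map, not the footage; the footage belongs to the writing event.
(e) Entailed — the narrative places the writing before the carrying.

(c), (e)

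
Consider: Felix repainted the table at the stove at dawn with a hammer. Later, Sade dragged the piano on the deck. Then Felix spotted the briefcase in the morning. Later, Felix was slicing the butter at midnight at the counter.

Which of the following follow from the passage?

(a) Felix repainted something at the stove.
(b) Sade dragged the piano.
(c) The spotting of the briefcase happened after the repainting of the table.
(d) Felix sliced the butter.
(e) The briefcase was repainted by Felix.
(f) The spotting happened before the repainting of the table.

(a) Entailed — every conjunct here is already in the original repainting event.
(b) Entailed — dropping 'on the deck' leaves a sub-description the original still satisfies.
(c) Entailed — the narrative places the repainting before the spotting.
(d) Not entailed — 'was slicing' is progressive on an accomplishment; it does not entail the completed 'sliced'.
(e) Not entailed — Felix repainted the table, not the briefcase; the briefcase belongs to the spotting event.
(f) Not entailed — the narrative places the repainting before the spotting, not after.

(a), (b), (c)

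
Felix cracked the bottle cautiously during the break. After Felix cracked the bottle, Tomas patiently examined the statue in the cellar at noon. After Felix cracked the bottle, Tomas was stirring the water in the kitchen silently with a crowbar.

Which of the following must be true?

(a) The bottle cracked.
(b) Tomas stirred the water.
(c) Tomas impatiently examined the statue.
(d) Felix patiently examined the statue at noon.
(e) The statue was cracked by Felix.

(a) Entailed — 'Felix cracked the bottle' is causative; it entails the inchoative 'the bottle cracked'.
(b) Entailed — 'stir' is an activity; 'was stirring' entails that some stirring happened, so 'stirred' holds.
(c) Not entailed — 'impatiently' adds a manner not in (and inconsistent with) the original.
(d) Not entailed — the passage has Tomas examining the statue, not Felix.
(e) Not entailed — Felix cracked the bottle, not the statue; the statue belongs to the examining event.

(a), (b)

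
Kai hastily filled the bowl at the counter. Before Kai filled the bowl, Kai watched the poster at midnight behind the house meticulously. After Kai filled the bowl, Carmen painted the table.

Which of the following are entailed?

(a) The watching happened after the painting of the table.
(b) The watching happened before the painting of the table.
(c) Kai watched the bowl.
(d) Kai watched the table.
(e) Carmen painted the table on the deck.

(a) Not entailed — the narrative places the watching before the painting, not after.
(b) Entailed — the narrative places the watching before the painting.
(c) Not entailed — Kai watched the poster, not the bowl; the bowl belongs to the filling event.
(d) Not entailed — Kai watched the poster, not the table; the table belongs to the painting event.
(e) Not entailed — 'on the deck' adds information not in the original event.

(b)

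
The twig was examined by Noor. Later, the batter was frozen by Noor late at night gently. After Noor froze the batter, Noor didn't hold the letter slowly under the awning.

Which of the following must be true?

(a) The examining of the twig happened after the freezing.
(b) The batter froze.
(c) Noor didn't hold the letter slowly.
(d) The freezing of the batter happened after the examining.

(a) Not entailed — the narrative places the examining before the freezing, not after.
(b) Entailed — 'Noor froze the batter' is causative; it entails the inchoative 'the batter froze'.
(c) Not entailed — dropping 'under the awning' under negation is not valid — the original leaves open that Noor held the letter some other way.
(d) Entailed — the narrative places the examining before the freezing.

(b), (d)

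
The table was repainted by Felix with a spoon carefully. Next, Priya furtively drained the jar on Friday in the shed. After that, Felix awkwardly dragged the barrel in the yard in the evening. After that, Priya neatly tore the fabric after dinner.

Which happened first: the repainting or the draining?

the repainting

The connectives place the repainting before the draining.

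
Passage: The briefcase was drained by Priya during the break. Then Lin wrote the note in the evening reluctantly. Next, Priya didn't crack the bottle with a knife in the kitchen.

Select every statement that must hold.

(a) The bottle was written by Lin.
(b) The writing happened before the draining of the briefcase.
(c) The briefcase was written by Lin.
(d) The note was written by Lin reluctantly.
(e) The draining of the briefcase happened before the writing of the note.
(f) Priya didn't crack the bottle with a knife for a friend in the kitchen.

(a) Not entailed — Lin wrote the note, not the bottle; the bottle belongs to the cracking event.
(b) Not entailed — the narrative places the draining before the writing, not after.
(c) Not entailed — Lin wrote the note, not the briefcase; the briefcase belongs to the draining event.
(d) Entailed — every conjunct here is already in the original writing event.
(e) Entailed — the narrative places the draining before the writing.
(f) Entailed — under negation, adding a further restriction is entailed: if no such cracking event occurred, none occurred for a friend either.

(d), (e), (f)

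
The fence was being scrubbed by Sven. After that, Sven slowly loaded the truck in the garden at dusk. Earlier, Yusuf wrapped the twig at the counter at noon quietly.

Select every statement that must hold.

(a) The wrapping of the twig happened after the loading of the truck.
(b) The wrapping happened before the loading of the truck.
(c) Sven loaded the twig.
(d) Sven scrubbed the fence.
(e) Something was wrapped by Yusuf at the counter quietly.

(b), (d), (e)

(a) Not entailed — the narrative places the wrapping before the loading, not after.
(b) Entailed — the narrative places the wrapping before the loading.
(c) Not entailed — Sven loaded the truck, not the twig; the twig belongs to the wrapping event.
(d) Entailed — 'scrub' is an activity; 'was scrubbing' entails that some scrubbing happened, so 'scrubbed' holds.
(e) Entailed — dropping 'at noon' and generalizing the patient leaves a sub-description the original still satisfies.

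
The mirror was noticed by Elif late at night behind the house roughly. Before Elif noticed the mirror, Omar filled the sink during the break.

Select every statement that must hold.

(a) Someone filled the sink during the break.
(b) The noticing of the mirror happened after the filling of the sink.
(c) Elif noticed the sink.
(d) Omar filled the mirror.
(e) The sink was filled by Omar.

(a) Entailed — every conjunct here is already in the original filling event.
(b) Entailed — the narrative places the filling before the noticing.
(c) Not entailed — Elif noticed the mirror, not the sink; the sink belongs to the filling event.
(d) Not entailed — Omar filled the sink, not the mirror; the mirror belongs to the noticing event.
(e) Entailed — the original entails any weakening of itself; this just drops 'during the break'.

(a), (b), (e)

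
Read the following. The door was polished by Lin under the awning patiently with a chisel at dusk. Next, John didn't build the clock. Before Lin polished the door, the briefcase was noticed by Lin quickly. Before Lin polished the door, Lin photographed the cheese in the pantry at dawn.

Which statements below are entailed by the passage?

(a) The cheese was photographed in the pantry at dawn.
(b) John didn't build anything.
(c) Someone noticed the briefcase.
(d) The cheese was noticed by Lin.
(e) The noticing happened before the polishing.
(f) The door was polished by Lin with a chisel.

(a), (c), (e), (f)

(a) Entailed — generalizing the agent leaves a sub-description the original still satisfies.
(b) Not entailed — the original only denies this specific event; John may have built something else.
(c) Entailed — the original entails any weakening of itself; this just drops 'quickly' and generalizes the agent.
(d) Not entailed — Lin noticed the briefcase, not the cheese; the cheese belongs to the photographing event.
(e) Entailed — the narrative places the noticing before the polishing.
(f) Entailed — this follows by dropping conjuncts from the polishing event's description.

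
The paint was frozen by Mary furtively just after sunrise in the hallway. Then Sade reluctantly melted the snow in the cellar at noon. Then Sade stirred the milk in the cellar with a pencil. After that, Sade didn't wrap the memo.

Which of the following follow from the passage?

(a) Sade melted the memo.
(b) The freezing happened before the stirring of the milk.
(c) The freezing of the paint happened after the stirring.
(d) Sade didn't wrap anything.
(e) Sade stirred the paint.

(a) Not entailed — Sade melted the snow, not the memo; the memo belongs to the wrapping event.
(b) Entailed — the narrative places the freezing before the stirring.
(c) Not entailed — the narrative places the freezing before the stirring, not after.
(d) Not entailed — the original only denies this specific event; Sade may have wrapped something else.
(e) Not entailed — Sade stirred the milk, not the paint; the paint belongs to the freezing event.

(b)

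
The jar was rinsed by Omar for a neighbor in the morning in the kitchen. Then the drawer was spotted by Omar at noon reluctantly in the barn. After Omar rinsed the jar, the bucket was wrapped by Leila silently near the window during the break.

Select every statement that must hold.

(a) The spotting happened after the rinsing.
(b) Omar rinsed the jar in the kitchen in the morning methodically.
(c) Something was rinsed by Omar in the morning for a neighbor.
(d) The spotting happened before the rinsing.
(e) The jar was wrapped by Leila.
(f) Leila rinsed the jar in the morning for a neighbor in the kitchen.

(a) Entailed — the narrative places the rinsing before the spotting.
(b) Not entailed — 'methodically' adds information not in the original event.
(c) Entailed — dropping 'in the kitchen' and generalizing the patient leaves a sub-description the original still satisfies.
(d) Not entailed — the narrative places the rinsing before the spotting, not after.
(e) Not entailed — Leila wrapped the bucket, not the jar; the jar belongs to the rinsing event.
(f) Not entailed — the passage has Omar rinsing the jar, not Leila.

(a), (c)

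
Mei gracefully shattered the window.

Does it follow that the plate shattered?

Nothing is said about any plate; only the window is affected.

no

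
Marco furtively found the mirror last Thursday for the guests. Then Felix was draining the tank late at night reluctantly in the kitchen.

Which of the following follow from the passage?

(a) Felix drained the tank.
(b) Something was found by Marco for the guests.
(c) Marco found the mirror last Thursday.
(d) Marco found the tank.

(a) Not entailed — 'was draining' is progressive on an accomplishment; it does not entail the completed 'drained'.
(b) Entailed — this follows by dropping conjuncts from the finding event's description.
(c) Entailed — the original entails any weakening of itself; this just drops 'furtively', 'for the guests'.
(d) Not entailed — Marco found the mirror, not the tank; the tank belongs to the draining event.

(b), (c)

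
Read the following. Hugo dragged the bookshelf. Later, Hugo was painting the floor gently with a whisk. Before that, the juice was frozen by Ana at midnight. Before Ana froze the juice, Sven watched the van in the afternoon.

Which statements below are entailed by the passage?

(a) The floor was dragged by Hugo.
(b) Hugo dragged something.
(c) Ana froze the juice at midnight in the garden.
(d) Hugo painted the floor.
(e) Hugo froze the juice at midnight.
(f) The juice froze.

(a) Not entailed — Hugo dragged the bookshelf, not the floor; the floor belongs to the painting event.
(b) Entailed — every conjunct here is already in the original dragging event.
(c) Not entailed — 'in the garden' adds information not in the original event.
(d) Not entailed — 'was painting' is progressive on an accomplishment; it does not entail the completed 'painted'.
(e) Not entailed — the passage has Ana freezing the juice, not Hugo.
(f) Entailed — 'Ana froze the juice' is causative; it entails the inchoative 'the juice froze'.

(b), (f)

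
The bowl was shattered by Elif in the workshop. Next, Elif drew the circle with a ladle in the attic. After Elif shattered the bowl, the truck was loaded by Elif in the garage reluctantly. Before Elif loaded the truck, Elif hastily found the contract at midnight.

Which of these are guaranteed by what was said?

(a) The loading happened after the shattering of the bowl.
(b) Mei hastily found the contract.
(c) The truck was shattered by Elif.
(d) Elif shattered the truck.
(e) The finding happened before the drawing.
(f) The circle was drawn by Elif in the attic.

(a), (f)

(a) Entailed — the narrative places the shattering before the loading.
(b) Not entailed — the passage has Elif finding the contract, not Mei.
(c) Not entailed — Elif shattered the bowl, not the truck; the truck belongs to the loading event.
(d) Not entailed — Elif shattered the bowl, not the truck; the truck belongs to the loading event.
(e) Not entailed — the narrative doesn't order the finding relative to the drawing.
(f) Entailed — dropping 'with a ladle' leaves a sub-description the original still satisfies.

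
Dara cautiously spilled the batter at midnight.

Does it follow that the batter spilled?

yes

'Dara spilled the batter' is the causative; it entails the inchoative 'the batter spilled'.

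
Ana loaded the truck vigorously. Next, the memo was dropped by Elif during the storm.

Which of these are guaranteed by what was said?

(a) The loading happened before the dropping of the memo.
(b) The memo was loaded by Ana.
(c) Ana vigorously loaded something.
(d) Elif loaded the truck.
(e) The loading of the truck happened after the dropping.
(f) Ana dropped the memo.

(a) Entailed — the narrative places the loading before the dropping.
(b) Not entailed — Ana loaded the truck, not the memo; the memo belongs to the dropping event.
(c) Entailed — generalizing the patient leaves a sub-description the original still satisfies.
(d) Not entailed — the passage has Ana loading the truck, not Elif.
(e) Not entailed — the narrative places the loading before the dropping, not after.
(f) Not entailed — the passage has Elif dropping the memo, not Ana.

(a), (c)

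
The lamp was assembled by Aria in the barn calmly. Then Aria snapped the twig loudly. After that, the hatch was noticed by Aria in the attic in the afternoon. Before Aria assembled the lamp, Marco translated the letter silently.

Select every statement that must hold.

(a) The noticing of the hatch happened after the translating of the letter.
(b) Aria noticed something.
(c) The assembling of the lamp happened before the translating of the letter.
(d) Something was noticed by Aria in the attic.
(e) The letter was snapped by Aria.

(a) Entailed — the narrative places the translating before the noticing.
(b) Entailed — dropping 'in the attic', 'in the afternoon' and generalizing the patient leaves a sub-description the original still satisfies.
(c) Not entailed — the narrative places the translating before the assembling, not after.
(d) Entailed — the original entails any weakening of itself; this just drops 'in the afternoon' and generalizes the patient.
(e) Not entailed — Aria snapped the twig, not the letter; the letter belongs to the translating event.

(a), (b), (d)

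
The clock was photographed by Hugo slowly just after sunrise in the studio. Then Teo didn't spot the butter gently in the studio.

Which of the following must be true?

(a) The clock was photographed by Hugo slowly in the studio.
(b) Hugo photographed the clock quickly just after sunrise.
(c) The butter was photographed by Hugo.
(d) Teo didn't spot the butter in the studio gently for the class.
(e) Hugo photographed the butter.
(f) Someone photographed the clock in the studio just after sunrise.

(a) Entailed — the original entails any weakening of itself; this just drops 'just after sunrise'.
(b) Not entailed — 'quickly' adds a manner not in (and inconsistent with) the original.
(c) Not entailed — Hugo photographed the clock, not the butter; the butter belongs to the spotting event.
(d) Entailed — under negation, adding a further restriction is entailed: if no such spotting event occurred, none occurred for the class either.
(e) Not entailed — Hugo photographed the clock, not the butter; the butter belongs to the spotting event.
(f) Entailed — the original entails any weakening of itself; this just drops 'slowly' and generalizes the agent.

(a), (d), (f)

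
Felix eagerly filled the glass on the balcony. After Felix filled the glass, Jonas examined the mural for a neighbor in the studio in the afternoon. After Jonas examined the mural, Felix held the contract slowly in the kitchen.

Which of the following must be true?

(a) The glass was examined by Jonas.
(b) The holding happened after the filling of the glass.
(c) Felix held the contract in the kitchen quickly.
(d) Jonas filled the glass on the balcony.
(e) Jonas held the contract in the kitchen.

(b)

(a) Not entailed — Jonas examined the mural, not the glass; the glass belongs to the filling event.
(b) Entailed — the narrative places the filling before the holding.
(c) Not entailed — 'quickly' adds a manner not in (and inconsistent with) the original.
(d) Not entailed — the passage has Felix filling the glass, not Jonas.
(e) Not entailed — the passage has Felix holding the contract, not Jonas.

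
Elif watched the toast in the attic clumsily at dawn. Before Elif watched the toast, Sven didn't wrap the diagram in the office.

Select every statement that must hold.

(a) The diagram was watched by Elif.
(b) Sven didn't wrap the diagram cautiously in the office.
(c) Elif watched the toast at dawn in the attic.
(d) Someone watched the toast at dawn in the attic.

(a) Not entailed — Elif watched the toast, not the diagram; the diagram belongs to the wrapping event.
(b) Entailed — under negation, adding a further restriction is entailed: if no such wrapping event occurred, none occurred cautiously either.
(c) Entailed — dropping 'clumsily' leaves a sub-description the original still satisfies.
(d) Entailed — the original entails any weakening of itself; this just drops 'clumsily' and generalizes the agent.

(b), (c), (d)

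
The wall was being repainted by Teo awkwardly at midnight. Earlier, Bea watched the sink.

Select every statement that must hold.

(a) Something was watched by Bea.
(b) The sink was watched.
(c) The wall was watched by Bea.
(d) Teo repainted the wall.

(a), (b)

(a) Entailed — every conjunct here is already in the original watching event.
(b) Entailed — every conjunct here is already in the original watching event.
(c) Not entailed — Bea watched the sink, not the wall; the wall belongs to the repainting event.
(d) Not entailed — 'was repainting' is progressive on an accomplishment; it does not entail the completed 'repainted'.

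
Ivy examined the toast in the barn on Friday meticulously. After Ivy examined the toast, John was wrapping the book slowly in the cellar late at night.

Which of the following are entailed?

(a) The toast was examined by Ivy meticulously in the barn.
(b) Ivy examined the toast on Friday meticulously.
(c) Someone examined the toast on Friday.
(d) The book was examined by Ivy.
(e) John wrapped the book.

(a), (b), (c)

(a) Entailed — the original entails any weakening of itself; this just drops 'on Friday'.
(b) Entailed — this follows by dropping conjuncts from the examining event's description.
(c) Entailed — dropping 'meticulously', 'in the barn' and generalizing the agent leaves a sub-description the original still satisfies.
(d) Not entailed — Ivy examined the toast, not the book; the book belongs to the wrapping event.
(e) Not entailed — 'was wrapping' is progressive on an accomplishment; it does not entail the completed 'wrapped'.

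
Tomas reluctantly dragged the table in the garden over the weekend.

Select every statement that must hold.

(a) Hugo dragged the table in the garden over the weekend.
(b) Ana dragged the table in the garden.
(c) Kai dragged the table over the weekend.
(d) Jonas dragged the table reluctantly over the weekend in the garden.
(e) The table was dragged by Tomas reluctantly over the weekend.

(e)

(a) Not entailed — the passage has Tomas dragging the table, not Hugo.
(b) Not entailed — the passage has Tomas dragging the table, not Ana.
(c) Not entailed — the passage has Tomas dragging the table, not Kai.
(d) Not entailed — the passage has Tomas dragging the table, not Jonas.
(e) Entailed — the original entails any weakening of itself; this just drops 'in the garden'.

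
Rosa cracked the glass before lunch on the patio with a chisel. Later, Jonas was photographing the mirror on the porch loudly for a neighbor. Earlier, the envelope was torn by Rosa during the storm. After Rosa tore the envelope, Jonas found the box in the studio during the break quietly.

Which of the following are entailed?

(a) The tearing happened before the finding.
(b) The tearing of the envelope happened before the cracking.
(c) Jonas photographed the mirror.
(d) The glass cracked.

(a), (d)

(a) Entailed — the narrative places the tearing before the finding.
(b) Not entailed — the narrative doesn't order the tearing relative to the cracking.
(c) Not entailed — 'was photographing' is progressive on an accomplishment; it does not entail the completed 'photographed'.
(d) Entailed — 'Rosa cracked the glass' is causative; it entails the inchoative 'the glass cracked'.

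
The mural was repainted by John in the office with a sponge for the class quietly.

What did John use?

a sponge

'with a sponge' marks the instrument of the repainting event.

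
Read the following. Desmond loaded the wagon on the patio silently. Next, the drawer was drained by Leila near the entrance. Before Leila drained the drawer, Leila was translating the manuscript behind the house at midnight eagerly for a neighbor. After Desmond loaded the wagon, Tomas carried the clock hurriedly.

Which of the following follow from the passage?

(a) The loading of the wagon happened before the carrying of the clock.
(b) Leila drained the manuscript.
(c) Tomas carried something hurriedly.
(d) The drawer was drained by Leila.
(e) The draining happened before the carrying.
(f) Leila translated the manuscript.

(a), (c), (d)

(a) Entailed — the narrative places the loading before the carrying.
(b) Not entailed — Leila drained the drawer, not the manuscript; the manuscript belongs to the translating event.
(c) Entailed — every conjunct here is already in the original carrying event.
(d) Entailed — this follows by dropping conjuncts from the draining event's description.
(e) Not entailed — the narrative doesn't order the draining relative to the carrying.
(f) Not entailed — 'was translating' is progressive on an accomplishment; it does not entail the completed 'translated'.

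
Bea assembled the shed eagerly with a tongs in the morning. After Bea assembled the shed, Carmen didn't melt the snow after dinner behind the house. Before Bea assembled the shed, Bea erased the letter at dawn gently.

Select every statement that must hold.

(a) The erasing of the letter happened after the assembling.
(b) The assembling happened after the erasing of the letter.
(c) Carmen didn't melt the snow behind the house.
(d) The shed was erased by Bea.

(b)

(a) Not entailed — the narrative places the erasing before the assembling, not after.
(b) Entailed — the narrative places the erasing before the assembling.
(c) Not entailed — dropping 'after dinner' under negation is not valid — the original leaves open that Carmen melted the snow some other way.
(d) Not entailed — Bea erased the letter, not the shed; the shed belongs to the assembling event.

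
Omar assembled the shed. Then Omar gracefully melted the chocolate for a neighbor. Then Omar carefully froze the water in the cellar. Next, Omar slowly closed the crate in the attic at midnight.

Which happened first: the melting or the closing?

The connectives place the melting before the closing.

the melting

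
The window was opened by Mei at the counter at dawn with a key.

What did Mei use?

'with a key' marks the instrument of the opening event.

a key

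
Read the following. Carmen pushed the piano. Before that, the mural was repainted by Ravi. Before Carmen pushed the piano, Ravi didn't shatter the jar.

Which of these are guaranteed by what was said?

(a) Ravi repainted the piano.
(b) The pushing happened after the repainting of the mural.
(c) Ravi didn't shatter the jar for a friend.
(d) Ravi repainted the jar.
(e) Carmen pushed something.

(b), (c), (e)

(a) Not entailed — Ravi repainted the mural, not the piano; the piano belongs to the pushing event.
(b) Entailed — the narrative places the repainting before the pushing.
(c) Entailed — under negation, adding a further restriction is entailed: if no such shattering event occurred, none occurred for a friend either.
(d) Not entailed — Ravi repainted the mural, not the jar; the jar belongs to the shattering event.
(e) Entailed — generalizing the patient leaves a sub-description the original still satisfies.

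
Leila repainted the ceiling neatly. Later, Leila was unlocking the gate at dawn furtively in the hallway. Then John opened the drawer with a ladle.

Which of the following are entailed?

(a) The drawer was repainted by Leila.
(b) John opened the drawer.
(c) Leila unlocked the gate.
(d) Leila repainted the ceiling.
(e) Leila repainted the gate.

(b), (d)

(a) Not entailed — Leila repainted the ceiling, not the drawer; the drawer belongs to the opening event.
(b) Entailed — dropping 'with a ladle' leaves a sub-description the original still satisfies.
(c) Not entailed — 'was unlocking' is progressive on an accomplishment; it does not entail the completed 'unlocked'.
(d) Entailed — every conjunct here is already in the original repainting event.
(e) Not entailed — Leila repainted the ceiling, not the gate; the gate belongs to the unlocking event.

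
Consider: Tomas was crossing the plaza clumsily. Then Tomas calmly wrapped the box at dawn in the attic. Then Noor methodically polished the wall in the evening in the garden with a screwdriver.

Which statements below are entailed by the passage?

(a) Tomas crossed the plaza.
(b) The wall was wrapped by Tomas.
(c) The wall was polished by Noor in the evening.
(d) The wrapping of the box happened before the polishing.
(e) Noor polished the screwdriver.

(c), (d)

(a) Not entailed — 'was crossing' is progressive on an accomplishment; it does not entail the completed 'crossed'.
(b) Not entailed — Tomas wrapped the box, not the wall; the wall belongs to the polishing event.
(c) Entailed — this follows by dropping conjuncts from the polishing event's description.
(d) Entailed — the narrative places the wrapping before the polishing.
(e) Not entailed — the screwdriver is the instrument, not what was polished.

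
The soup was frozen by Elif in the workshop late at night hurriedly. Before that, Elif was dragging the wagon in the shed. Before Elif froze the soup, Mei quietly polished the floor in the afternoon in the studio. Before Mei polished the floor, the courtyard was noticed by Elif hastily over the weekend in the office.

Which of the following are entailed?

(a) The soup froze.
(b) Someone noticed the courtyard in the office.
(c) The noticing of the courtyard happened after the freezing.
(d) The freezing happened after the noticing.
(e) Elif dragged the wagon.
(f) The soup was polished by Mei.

(a) Entailed — 'Elif froze the soup' is causative; it entails the inchoative 'the soup froze'.
(b) Entailed — this follows by dropping conjuncts from the noticing event's description.
(c) Not entailed — the narrative places the noticing before the freezing, not after.
(d) Entailed — the narrative places the noticing before the freezing.
(e) Entailed — 'drag' is an activity; 'was dragging' entails that some dragging happened, so 'dragged' holds.
(f) Not entailed — Mei polished the floor, not the soup; the soup belongs to the freezing event.

(a), (b), (d), (e)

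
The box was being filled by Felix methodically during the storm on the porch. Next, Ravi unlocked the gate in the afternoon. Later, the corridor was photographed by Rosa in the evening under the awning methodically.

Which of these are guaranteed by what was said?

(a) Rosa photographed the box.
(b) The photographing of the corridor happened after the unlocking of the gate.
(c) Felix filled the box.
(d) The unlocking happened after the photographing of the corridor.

(a) Not entailed — Rosa photographed the corridor, not the box; the box belongs to the filling event.
(b) Entailed — the narrative places the unlocking before the photographing.
(c) Not entailed — 'was filling' is progressive on an accomplishment; it does not entail the completed 'filled'.
(d) Not entailed — the narrative places the unlocking before the photographing, not after.

(b)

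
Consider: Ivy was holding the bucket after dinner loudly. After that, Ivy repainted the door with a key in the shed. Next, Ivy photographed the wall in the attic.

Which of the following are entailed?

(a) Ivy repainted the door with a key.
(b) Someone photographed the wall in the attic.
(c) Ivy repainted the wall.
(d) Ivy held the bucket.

(a), (b), (d)

(a) Entailed — dropping 'in the shed' leaves a sub-description the original still satisfies.
(b) Entailed — the original entails any weakening of itself; this just generalizes the agent.
(c) Not entailed — Ivy repainted the door, not the wall; the wall belongs to the photographing event.
(d) Entailed — 'hold' is an activity; 'was holding' entails that some holding happened, so 'held' holds.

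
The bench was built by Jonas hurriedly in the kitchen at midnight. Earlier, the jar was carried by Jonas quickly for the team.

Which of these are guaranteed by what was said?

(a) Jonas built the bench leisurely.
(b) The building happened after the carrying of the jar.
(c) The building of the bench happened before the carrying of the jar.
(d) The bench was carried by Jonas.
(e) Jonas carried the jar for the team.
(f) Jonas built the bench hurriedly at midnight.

(b), (e), (f)

(a) Not entailed — 'leisurely' adds a manner not in (and inconsistent with) the original.
(b) Entailed — the narrative places the carrying before the building.
(c) Not entailed — the narrative places the carrying before the building, not after.
(d) Not entailed — Jonas carried the jar, not the bench; the bench belongs to the building event.
(e) Entailed — every conjunct here is already in the original carrying event.
(f) Entailed — dropping 'in the kitchen' leaves a sub-description the original still satisfies.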